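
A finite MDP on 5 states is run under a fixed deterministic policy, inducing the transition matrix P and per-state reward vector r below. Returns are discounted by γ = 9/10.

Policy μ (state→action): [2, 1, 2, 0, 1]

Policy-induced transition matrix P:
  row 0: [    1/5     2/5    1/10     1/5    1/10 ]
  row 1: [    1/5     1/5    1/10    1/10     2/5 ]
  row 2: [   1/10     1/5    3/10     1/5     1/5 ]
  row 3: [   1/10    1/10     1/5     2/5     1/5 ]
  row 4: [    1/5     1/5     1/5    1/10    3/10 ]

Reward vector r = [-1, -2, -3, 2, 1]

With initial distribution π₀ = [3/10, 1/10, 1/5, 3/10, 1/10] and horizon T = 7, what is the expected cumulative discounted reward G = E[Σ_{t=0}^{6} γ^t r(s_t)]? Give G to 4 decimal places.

t=0: π = [0.3000, 0.1000, 0.2000, 0.3000, 0.1000], E[r] = -0.4000, γ^t·E[r] = -0.400000, running G = -0.400000
t=1: π = [0.1500, 0.2300, 0.1800, 0.2400, 0.2000], E[r] = -0.4700, γ^t·E[r] = -0.423000, running G = -0.823000
t=2: π = [0.1580, 0.2060, 0.1800, 0.2050, 0.2510], E[r] = -0.4490, γ^t·E[r] = -0.363690, running G = -1.186690
t=3: π = [0.1615, 0.2111, 0.1816, 0.1953, 0.2505], E[r] = -0.4874, γ^t·E[r] = -0.355315, running G = -1.542005
t=4: π = [0.1623, 0.2128, 0.1809, 0.1929, 0.2511], E[r] = -0.4936, γ^t·E[r] = -0.323871, running G = -1.865875
t=5: π = [0.1626, 0.2132, 0.1806, 0.1922, 0.2514], E[r] = -0.4949, γ^t·E[r] = -0.292229, running G = -2.158105
t=6: π = [0.1627, 0.2133, 0.1805, 0.1920, 0.2515], E[r] = -0.4953, γ^t·E[r] = -0.263222, running G = -2.421327

G = -2.4213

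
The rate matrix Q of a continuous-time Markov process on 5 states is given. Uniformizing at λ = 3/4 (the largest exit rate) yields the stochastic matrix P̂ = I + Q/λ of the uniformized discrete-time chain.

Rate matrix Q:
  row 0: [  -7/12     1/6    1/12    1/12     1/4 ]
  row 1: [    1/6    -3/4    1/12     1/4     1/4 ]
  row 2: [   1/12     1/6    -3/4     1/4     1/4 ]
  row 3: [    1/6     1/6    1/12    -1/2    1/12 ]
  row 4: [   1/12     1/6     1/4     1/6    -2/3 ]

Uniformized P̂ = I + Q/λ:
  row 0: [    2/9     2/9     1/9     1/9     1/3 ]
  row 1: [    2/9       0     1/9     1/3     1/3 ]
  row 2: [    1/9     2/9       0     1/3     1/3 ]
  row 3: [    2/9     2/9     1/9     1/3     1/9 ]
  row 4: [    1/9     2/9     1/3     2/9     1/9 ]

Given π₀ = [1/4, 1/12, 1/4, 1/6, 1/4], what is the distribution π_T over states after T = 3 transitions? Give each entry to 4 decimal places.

t=0: π = [0.2500, 0.0833, 0.2500, 0.1667, 0.2500]
t=1: π = [0.1667, 0.2037, 0.1389, 0.2500, 0.2407]
t=2: π = [0.1800, 0.1770, 0.1492, 0.2695, 0.2243]
t=3: π = [0.1807, 0.1829, 0.1444, 0.2684, 0.2236]

π = [0.1807, 0.1829, 0.1444, 0.2684, 0.2236]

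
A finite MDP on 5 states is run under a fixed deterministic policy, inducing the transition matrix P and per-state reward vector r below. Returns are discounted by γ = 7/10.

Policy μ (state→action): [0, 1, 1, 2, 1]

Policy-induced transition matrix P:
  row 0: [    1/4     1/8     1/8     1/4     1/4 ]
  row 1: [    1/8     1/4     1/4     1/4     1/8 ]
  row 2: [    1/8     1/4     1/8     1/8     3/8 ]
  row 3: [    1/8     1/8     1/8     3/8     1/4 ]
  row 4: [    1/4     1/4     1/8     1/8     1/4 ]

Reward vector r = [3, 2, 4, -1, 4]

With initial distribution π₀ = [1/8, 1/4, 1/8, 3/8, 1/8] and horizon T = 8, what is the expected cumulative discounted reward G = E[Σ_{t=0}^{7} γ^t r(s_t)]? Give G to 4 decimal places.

G = 6.2705

t=0: π = [0.1250, 0.2500, 0.1250, 0.3750, 0.1250], E[r] = 1.5000, γ^t·E[r] = 1.500000, running G = 1.500000
t=1: π = [0.1563, 0.1875, 0.1563, 0.2656, 0.2344], E[r] = 2.1406, γ^t·E[r] = 1.498438, running G = 2.998438
t=2: π = [0.1738, 0.1973, 0.1484, 0.2344, 0.2461], E[r] = 2.2598, γ^t·E[r] = 1.107285, running G = 4.105723
t=3: π = [0.1775, 0.1990, 0.1497, 0.2300, 0.2439], E[r] = 2.2747, γ^t·E[r] = 0.780208, running G = 4.885930
t=4: π = [0.1777, 0.1991, 0.1499, 0.2296, 0.2438], E[r] = 2.2764, γ^t·E[r] = 0.546570, running G = 5.432501
t=5: π = [0.1777, 0.1991, 0.1499, 0.2295, 0.2439], E[r] = 2.2767, γ^t·E[r] = 0.382647, running G = 5.815148
t=6: π = [0.1777, 0.1991, 0.1499, 0.2295, 0.2438], E[r] = 2.2768, γ^t·E[r] = 0.267858, running G = 6.083007
t=7: π = [0.1777, 0.1991, 0.1499, 0.2295, 0.2438], E[r] = 2.2768, γ^t·E[r] = 0.187501, running G = 6.270508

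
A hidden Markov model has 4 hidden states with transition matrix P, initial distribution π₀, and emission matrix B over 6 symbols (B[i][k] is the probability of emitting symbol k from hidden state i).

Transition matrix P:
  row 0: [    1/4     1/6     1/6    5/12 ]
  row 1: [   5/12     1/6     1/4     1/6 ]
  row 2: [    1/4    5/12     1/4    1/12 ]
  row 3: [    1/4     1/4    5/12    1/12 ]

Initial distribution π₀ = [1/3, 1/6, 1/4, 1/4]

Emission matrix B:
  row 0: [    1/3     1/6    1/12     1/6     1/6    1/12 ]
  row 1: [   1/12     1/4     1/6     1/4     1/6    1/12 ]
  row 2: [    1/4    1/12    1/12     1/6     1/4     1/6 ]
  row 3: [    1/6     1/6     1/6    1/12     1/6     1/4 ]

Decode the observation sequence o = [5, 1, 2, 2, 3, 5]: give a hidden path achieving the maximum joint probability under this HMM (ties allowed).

t=0: δ = [2.778e-02, 1.389e-02, 4.167e-02, 6.250e-02]  (obs o_0=5)
t=1: δ = [2.604e-03, 4.340e-03, 2.170e-03, 1.929e-03]  ψ = [3, 2, 3, 0]  (obs o_1=1)
t=2: δ = [1.507e-04, 1.507e-04, 9.042e-05, 1.808e-04]  ψ = [1, 2, 1, 0]  (obs o_2=2)
t=3: δ = [5.233e-06, 7.535e-06, 6.279e-06, 1.047e-05]  ψ = [1, 3, 3, 0]  (obs o_3=2)
t=4: δ = [5.233e-07, 6.541e-07, 7.268e-07, 1.817e-07]  ψ = [1, 2, 3, 0]  (obs o_4=3)
t=5: δ = [2.271e-08, 2.524e-08, 3.028e-08, 5.451e-08]  ψ = [1, 2, 2, 0]  (obs o_5=5)
backtrack: best end state = 3; path = [3, 0, 3, 1, 0, 3]

path = [3, 0, 3, 1, 0, 3]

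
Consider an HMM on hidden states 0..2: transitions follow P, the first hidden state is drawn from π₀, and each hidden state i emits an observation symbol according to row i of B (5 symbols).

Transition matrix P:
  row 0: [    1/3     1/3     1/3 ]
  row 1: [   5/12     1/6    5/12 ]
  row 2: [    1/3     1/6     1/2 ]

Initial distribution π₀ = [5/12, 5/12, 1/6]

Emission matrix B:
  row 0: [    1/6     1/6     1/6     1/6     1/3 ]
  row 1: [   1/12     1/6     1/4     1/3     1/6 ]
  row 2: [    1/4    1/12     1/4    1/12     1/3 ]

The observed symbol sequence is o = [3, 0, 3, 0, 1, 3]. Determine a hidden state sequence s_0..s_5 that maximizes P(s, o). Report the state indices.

path = [1, 0, 1, 2, 0, 1]

t=0: δ = [6.944e-02, 1.389e-01, 1.389e-02]  (obs o_0=3)
t=1: δ = [9.645e-03, 1.929e-03, 1.447e-02]  ψ = [1, 0, 1]  (obs o_1=0)
t=2: δ = [8.038e-04, 1.072e-03, 6.028e-04]  ψ = [2, 0, 2]  (obs o_2=3)
t=3: δ = [7.442e-05, 2.233e-05, 1.116e-04]  ψ = [1, 0, 1]  (obs o_3=0)
t=4: δ = [6.202e-06, 4.135e-06, 4.651e-06]  ψ = [2, 0, 2]  (obs o_4=1)
t=5: δ = [3.445e-07, 6.891e-07, 1.938e-07]  ψ = [0, 0, 2]  (obs o_5=3)
backtrack: best end state = 1; path = [1, 0, 1, 2, 0, 1]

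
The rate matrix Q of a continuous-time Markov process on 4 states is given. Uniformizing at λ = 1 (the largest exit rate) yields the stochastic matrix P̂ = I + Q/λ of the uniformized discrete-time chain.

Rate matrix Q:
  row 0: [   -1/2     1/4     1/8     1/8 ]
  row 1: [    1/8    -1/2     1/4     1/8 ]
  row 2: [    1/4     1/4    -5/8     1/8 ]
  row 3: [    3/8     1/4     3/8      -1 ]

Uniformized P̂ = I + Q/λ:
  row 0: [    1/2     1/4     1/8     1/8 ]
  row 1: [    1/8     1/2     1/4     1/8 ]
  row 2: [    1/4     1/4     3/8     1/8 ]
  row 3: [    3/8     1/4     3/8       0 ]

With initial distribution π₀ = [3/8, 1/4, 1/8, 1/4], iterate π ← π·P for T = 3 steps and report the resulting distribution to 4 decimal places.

π = [0.3003, 0.3320, 0.2568, 0.1108]

t=0: π = [0.3750, 0.2500, 0.1250, 0.2500]
t=1: π = [0.3438, 0.3125, 0.2500, 0.0938]
t=2: π = [0.3086, 0.3281, 0.2500, 0.1133]
t=3: π = [0.3003, 0.3320, 0.2568, 0.1108]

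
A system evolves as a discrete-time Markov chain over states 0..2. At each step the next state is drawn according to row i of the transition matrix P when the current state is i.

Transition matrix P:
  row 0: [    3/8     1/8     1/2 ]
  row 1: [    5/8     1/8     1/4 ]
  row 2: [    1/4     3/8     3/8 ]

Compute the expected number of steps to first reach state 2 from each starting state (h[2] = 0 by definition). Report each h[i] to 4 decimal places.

First-step conditioning: h[2] = 0; for i ≠ 2, h[i] = 1 + Σ_k P[i][k]·h[k].
  h[0] = 1 + 3/8·h[0] + 1/8·h[1]
  h[1] = 1 + 5/8·h[0] + 1/8·h[1]
Solving the 2×2 linear system over states ≠ 2 gives exactly h = [32/15, 8/3, 0] (h[2] = 0 is the target).

h = [2.1333, 2.6667, 0.0000]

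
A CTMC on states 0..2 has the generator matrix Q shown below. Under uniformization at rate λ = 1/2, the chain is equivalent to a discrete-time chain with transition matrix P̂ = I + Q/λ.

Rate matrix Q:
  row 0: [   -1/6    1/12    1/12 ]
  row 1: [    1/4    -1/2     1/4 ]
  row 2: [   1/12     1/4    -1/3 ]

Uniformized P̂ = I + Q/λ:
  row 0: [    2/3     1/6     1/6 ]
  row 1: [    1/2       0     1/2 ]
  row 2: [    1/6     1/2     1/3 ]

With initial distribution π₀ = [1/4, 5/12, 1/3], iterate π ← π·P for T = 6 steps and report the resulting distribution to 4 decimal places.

π = [0.4832, 0.2263, 0.2904]

t=0: π = [0.2500, 0.4167, 0.3333]
t=1: π = [0.4306, 0.2083, 0.3611]
t=2: π = [0.4514, 0.2523, 0.2963]
t=3: π = [0.4765, 0.2234, 0.3002]
t=4: π = [0.4794, 0.2295, 0.2912]
t=5: π = [0.4828, 0.2255, 0.2917]
t=6: π = [0.4832, 0.2263, 0.2904]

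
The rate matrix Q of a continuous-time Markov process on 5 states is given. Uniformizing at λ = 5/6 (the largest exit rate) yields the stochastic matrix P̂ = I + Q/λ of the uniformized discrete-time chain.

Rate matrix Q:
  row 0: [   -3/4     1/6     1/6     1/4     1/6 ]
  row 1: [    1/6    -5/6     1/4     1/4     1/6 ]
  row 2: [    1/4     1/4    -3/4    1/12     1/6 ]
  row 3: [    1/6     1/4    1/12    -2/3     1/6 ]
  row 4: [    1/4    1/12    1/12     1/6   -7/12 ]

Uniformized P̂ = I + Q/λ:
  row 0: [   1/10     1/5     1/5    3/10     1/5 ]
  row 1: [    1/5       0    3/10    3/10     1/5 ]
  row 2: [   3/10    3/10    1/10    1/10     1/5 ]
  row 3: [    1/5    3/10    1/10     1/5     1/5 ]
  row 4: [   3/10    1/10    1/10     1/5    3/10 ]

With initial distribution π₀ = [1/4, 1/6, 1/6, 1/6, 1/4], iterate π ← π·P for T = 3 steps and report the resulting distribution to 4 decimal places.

π = [0.2163, 0.1796, 0.1578, 0.2241, 0.2223]

t=0: π = [0.2500, 0.1667, 0.1667, 0.1667, 0.2500]
t=1: π = [0.2167, 0.1750, 0.1583, 0.2250, 0.2250]
t=2: π = [0.2167, 0.1808, 0.1567, 0.2233, 0.2225]
t=3: π = [0.2163, 0.1796, 0.1578, 0.2241, 0.2223]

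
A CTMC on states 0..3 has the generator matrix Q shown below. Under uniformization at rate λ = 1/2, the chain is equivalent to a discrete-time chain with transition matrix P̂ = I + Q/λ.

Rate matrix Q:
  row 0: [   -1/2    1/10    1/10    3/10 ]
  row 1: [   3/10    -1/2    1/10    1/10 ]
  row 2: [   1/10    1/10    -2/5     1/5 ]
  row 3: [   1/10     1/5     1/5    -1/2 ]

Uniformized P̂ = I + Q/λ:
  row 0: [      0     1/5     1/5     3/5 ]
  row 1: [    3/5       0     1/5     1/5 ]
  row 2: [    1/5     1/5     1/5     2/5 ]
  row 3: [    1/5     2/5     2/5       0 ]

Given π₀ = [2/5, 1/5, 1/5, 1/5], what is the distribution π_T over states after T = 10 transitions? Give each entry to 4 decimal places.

t=0: π = [0.4000, 0.2000, 0.2000, 0.2000]
t=1: π = [0.2000, 0.2000, 0.2400, 0.3600]
t=2: π = [0.2400, 0.2320, 0.2720, 0.2560]
t=3: π = [0.2448, 0.2048, 0.2512, 0.2992]
t=4: π = [0.2330, 0.2189, 0.2598, 0.2883]
t=5: π = [0.2410, 0.2139, 0.2577, 0.2875]
t=6: π = [0.2374, 0.2147, 0.2575, 0.2904]
t=7: π = [0.2384, 0.2151, 0.2581, 0.2884]
t=8: π = [0.2384, 0.2146, 0.2577, 0.2893]
t=9: π = [0.2382, 0.2149, 0.2579, 0.2890]
t=10: π = [0.2383, 0.2148, 0.2578, 0.2890]

π = [0.2383, 0.2148, 0.2578, 0.2890]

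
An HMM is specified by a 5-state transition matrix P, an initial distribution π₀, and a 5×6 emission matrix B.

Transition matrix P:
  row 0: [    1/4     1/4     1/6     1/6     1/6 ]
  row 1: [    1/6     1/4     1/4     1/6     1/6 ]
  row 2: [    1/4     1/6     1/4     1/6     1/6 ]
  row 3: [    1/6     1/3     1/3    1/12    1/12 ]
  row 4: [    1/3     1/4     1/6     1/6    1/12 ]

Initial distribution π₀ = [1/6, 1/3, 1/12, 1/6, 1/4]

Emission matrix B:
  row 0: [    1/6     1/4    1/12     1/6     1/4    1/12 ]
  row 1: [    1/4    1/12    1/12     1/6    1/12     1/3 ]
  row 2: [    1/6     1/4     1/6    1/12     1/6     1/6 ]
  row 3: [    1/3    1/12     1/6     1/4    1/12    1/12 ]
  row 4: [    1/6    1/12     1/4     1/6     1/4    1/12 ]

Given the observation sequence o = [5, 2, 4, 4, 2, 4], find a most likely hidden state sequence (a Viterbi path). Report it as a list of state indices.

t=0: δ = [1.389e-02, 1.111e-01, 1.389e-02, 1.389e-02, 2.083e-02]  (obs o_0=5)
t=1: δ = [1.543e-03, 2.315e-03, 4.630e-03, 3.086e-03, 4.630e-03]  ψ = [1, 1, 1, 1, 1]  (obs o_1=2)
t=2: δ = [3.858e-04, 9.645e-05, 1.929e-04, 6.430e-05, 1.929e-04]  ψ = [4, 4, 2, 2, 2]  (obs o_2=4)
t=3: δ = [2.411e-05, 8.038e-06, 1.072e-05, 5.358e-06, 1.608e-05]  ψ = [0, 0, 0, 0, 0]  (obs o_3=4)
t=4: δ = [5.023e-07, 5.023e-07, 6.698e-07, 6.698e-07, 1.005e-06]  ψ = [0, 0, 0, 0, 0]  (obs o_4=2)
t=5: δ = [8.372e-08, 2.093e-08, 3.721e-08, 1.395e-08, 2.791e-08]  ψ = [4, 4, 3, 4, 2]  (obs o_5=4)
backtrack: best end state = 0; path = [1, 4, 0, 0, 4, 0]

path = [1, 4, 0, 0, 4, 0]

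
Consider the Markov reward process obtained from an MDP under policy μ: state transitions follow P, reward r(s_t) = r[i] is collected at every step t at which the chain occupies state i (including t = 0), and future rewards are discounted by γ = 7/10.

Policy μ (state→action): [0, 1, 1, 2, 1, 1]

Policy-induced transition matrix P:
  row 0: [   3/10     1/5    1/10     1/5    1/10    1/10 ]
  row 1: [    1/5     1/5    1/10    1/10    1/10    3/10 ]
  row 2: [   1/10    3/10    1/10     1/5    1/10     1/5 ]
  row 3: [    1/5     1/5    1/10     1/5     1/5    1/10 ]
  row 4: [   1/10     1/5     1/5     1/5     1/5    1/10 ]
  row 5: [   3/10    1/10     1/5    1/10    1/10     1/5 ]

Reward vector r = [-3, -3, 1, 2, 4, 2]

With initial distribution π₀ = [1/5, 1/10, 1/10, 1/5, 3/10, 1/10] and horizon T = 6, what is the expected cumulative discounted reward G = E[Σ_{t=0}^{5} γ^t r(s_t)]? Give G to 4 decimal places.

G = 1.2725

t=0: π = [0.2000, 0.1000, 0.1000, 0.2000, 0.3000, 0.1000], E[r] = 1.0000, γ^t·E[r] = 1.000000, running G = 1.000000
t=1: π = [0.1900, 0.2000, 0.1400, 0.1800, 0.1500, 0.1400], E[r] = 0.2100, γ^t·E[r] = 0.147000, running G = 1.147000
t=2: π = [0.2040, 0.2000, 0.1290, 0.1660, 0.1330, 0.1680], E[r] = 0.1170, γ^t·E[r] = 0.057330, running G = 1.204330
t=3: π = [0.2110, 0.1961, 0.1301, 0.1632, 0.1299, 0.1697], E[r] = 0.0942, γ^t·E[r] = 0.032311, running G = 1.236641
t=4: π = [0.2121, 0.1960, 0.1300, 0.1634, 0.1293, 0.1692], E[r] = 0.0881, γ^t·E[r] = 0.021155, running G = 1.257796
t=5: π = [0.2122, 0.1961, 0.1299, 0.1635, 0.1293, 0.1691], E[r] = 0.0873, γ^t·E[r] = 0.014675, running G = 1.272471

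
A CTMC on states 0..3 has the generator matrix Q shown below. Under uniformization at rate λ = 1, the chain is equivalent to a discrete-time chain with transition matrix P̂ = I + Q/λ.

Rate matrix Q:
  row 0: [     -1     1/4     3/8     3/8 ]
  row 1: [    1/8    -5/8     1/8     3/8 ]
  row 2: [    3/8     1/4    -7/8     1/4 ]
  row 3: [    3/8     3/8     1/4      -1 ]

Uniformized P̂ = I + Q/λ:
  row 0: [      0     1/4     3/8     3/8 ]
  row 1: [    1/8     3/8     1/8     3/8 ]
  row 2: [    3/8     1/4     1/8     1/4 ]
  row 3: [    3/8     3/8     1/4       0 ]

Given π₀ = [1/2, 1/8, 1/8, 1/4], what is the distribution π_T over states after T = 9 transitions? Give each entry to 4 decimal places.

t=0: π = [0.5000, 0.1250, 0.1250, 0.2500]
t=1: π = [0.1563, 0.2969, 0.2813, 0.2656]
t=2: π = [0.2422, 0.3203, 0.1973, 0.2402]
t=3: π = [0.2041, 0.3201, 0.2156, 0.2603]
t=4: π = [0.2184, 0.3225, 0.2086, 0.2505]
t=5: π = [0.2124, 0.3216, 0.2109, 0.2550]
t=6: π = [0.2149, 0.3221, 0.2100, 0.2530]
t=7: π = [0.2139, 0.3219, 0.2104, 0.2539]
t=8: π = [0.2143, 0.3220, 0.2102, 0.2535]
t=9: π = [0.2141, 0.3219, 0.2103, 0.2537]

π = [0.2141, 0.3219, 0.2103, 0.2537]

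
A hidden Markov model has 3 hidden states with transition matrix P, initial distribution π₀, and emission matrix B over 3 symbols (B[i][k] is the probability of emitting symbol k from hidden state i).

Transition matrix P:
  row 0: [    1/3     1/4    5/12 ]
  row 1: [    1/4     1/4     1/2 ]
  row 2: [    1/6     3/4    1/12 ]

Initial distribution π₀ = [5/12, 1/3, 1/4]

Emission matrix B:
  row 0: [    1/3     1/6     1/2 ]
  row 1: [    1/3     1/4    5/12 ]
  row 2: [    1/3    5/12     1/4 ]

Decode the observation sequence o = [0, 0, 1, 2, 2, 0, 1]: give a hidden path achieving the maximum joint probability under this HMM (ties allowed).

path = [2, 1, 2, 1, 2, 1, 2]

t=0: δ = [1.389e-01, 1.111e-01, 8.333e-02]  (obs o_0=0)
t=1: δ = [1.543e-02, 2.083e-02, 1.929e-02]  ψ = [0, 2, 0]  (obs o_1=0)
t=2: δ = [8.681e-04, 3.617e-03, 4.340e-03]  ψ = [1, 2, 1]  (obs o_2=1)
t=3: δ = [4.521e-04, 1.356e-03, 4.521e-04]  ψ = [1, 2, 1]  (obs o_3=2)
t=4: δ = [1.695e-04, 1.413e-04, 1.695e-04]  ψ = [1, 1, 1]  (obs o_4=2)
t=5: δ = [1.884e-05, 4.239e-05, 2.355e-05]  ψ = [0, 2, 0]  (obs o_5=0)
t=6: δ = [1.766e-06, 4.415e-06, 8.830e-06]  ψ = [1, 2, 1]  (obs o_6=1)
backtrack: best end state = 2; path = [2, 1, 2, 1, 2, 1, 2]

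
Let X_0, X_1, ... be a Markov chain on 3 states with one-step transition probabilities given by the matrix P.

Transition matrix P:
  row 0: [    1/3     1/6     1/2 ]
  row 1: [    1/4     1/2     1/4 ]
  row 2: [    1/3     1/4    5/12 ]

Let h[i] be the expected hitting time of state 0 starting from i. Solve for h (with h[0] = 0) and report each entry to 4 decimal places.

First-step conditioning: h[0] = 0; for i ≠ 0, h[i] = 1 + Σ_k P[i][k]·h[k].
  h[1] = 1 + 1/2·h[1] + 1/4·h[2]
  h[2] = 1 + 1/4·h[1] + 5/12·h[2]
Solving the 2×2 linear system over states ≠ 0 gives exactly h = [0, 40/11, 36/11] (h[0] = 0 is the target).

h = [0.0000, 3.6364, 3.2727]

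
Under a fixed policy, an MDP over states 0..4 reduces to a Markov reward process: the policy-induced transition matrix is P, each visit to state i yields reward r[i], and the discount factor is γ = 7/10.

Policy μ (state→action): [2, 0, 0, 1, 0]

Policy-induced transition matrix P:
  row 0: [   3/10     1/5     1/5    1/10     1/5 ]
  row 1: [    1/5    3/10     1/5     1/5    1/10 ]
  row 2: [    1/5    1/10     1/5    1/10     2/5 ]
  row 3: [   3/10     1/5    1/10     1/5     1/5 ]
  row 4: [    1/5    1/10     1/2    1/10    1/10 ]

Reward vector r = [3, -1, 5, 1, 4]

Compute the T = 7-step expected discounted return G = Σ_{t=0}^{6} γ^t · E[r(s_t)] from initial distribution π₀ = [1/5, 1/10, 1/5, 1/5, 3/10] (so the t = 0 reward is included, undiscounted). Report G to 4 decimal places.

G = 8.6573

t=0: π = [0.2000, 0.1000, 0.2000, 0.2000, 0.3000], E[r] = 2.9000, γ^t·E[r] = 2.900000, running G = 2.900000
t=1: π = [0.2400, 0.1600, 0.2700, 0.1300, 0.2000], E[r] = 2.8400, γ^t·E[r] = 1.988000, running G = 4.888000
t=2: π = [0.2370, 0.1690, 0.2470, 0.1290, 0.2180], E[r] = 2.7780, γ^t·E[r] = 1.361220, running G = 6.249220
t=3: π = [0.2366, 0.1704, 0.2525, 0.1298, 0.2107], E[r] = 2.7745, γ^t·E[r] = 0.951654, running G = 7.200874
t=4: π = [0.2366, 0.1707, 0.2502, 0.1300, 0.2124], E[r] = 2.7699, γ^t·E[r] = 0.665060, running G = 7.865934
t=5: π = [0.2367, 0.1708, 0.2507, 0.1301, 0.2117], E[r] = 2.7698, γ^t·E[r] = 0.465516, running G = 8.331450
t=6: π = [0.2367, 0.1708, 0.2505, 0.1301, 0.2119], E[r] = 2.7694, γ^t·E[r] = 0.325816, running G = 8.657267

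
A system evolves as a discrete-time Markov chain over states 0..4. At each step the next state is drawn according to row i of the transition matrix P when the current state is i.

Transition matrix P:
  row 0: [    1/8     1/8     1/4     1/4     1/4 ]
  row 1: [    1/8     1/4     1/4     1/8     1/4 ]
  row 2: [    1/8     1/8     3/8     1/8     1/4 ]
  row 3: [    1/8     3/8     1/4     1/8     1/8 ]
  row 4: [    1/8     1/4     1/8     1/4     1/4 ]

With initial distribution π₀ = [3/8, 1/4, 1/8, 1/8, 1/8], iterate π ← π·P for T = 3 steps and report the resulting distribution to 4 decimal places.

π = [0.1250, 0.2241, 0.2532, 0.1689, 0.2288]

t=0: π = [0.3750, 0.2500, 0.1250, 0.1250, 0.1250]
t=1: π = [0.1250, 0.2031, 0.2500, 0.1875, 0.2344]
t=2: π = [0.1250, 0.2266, 0.2520, 0.1699, 0.2266]
t=3: π = [0.1250, 0.2241, 0.2532, 0.1689, 0.2288]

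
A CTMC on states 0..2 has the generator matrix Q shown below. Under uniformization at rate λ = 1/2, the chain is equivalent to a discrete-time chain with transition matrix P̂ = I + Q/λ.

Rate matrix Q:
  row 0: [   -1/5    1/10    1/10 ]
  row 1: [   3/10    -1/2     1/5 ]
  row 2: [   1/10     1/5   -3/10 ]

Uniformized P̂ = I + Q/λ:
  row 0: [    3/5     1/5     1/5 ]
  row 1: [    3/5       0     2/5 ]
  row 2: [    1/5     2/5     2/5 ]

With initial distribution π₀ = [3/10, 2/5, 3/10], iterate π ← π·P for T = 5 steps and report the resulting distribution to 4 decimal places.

π = [0.4783, 0.2172, 0.3046]

t=0: π = [0.3000, 0.4000, 0.3000]
t=1: π = [0.4800, 0.1800, 0.3400]
t=2: π = [0.4640, 0.2320, 0.3040]
t=3: π = [0.4784, 0.2144, 0.3072]
t=4: π = [0.4771, 0.2186, 0.3043]
t=5: π = [0.4783, 0.2172, 0.3046]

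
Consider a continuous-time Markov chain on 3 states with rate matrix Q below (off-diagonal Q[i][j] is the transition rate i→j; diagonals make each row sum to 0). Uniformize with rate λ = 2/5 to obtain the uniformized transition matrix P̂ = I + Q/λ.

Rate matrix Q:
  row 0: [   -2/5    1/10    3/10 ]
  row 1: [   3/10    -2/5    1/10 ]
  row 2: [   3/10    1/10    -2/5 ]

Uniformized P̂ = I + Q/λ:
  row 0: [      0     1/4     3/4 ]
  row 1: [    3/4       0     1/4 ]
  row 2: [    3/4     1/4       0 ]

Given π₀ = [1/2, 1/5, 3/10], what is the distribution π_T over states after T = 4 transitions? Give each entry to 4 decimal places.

π = [0.4512, 0.2000, 0.3488]

t=0: π = [0.5000, 0.2000, 0.3000]
t=1: π = [0.3750, 0.2000, 0.4250]
t=2: π = [0.4688, 0.2000, 0.3313]
t=3: π = [0.3984, 0.2000, 0.4016]
t=4: π = [0.4512, 0.2000, 0.3488]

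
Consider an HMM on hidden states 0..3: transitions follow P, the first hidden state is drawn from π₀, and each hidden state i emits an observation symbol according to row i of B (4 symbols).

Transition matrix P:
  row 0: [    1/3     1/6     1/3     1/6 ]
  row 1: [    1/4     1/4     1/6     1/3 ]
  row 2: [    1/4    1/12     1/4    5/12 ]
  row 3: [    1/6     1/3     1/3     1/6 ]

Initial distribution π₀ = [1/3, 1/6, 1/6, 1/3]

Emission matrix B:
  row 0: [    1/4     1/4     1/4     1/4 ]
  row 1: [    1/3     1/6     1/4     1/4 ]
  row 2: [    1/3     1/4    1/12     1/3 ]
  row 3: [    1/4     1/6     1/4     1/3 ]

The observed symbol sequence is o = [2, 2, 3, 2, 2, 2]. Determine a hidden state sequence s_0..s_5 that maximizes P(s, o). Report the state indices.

path = [0, 0, 2, 3, 1, 3]

t=0: δ = [8.333e-02, 4.167e-02, 1.389e-02, 8.333e-02]  (obs o_0=2)
t=1: δ = [6.944e-03, 6.944e-03, 2.315e-03, 3.472e-03]  ψ = [0, 3, 0, 0]  (obs o_1=2)
t=2: δ = [5.787e-04, 4.340e-04, 7.716e-04, 7.716e-04]  ψ = [0, 1, 0, 1]  (obs o_2=3)
t=3: δ = [4.823e-05, 6.430e-05, 2.143e-05, 8.038e-05]  ψ = [0, 3, 3, 2]  (obs o_3=2)
t=4: δ = [4.019e-06, 6.698e-06, 2.233e-06, 5.358e-06]  ψ = [0, 3, 3, 1]  (obs o_4=2)
t=5: δ = [4.186e-07, 4.465e-07, 1.488e-07, 5.582e-07]  ψ = [1, 3, 3, 1]  (obs o_5=2)
backtrack: best end state = 3; path = [0, 0, 2, 3, 1, 3]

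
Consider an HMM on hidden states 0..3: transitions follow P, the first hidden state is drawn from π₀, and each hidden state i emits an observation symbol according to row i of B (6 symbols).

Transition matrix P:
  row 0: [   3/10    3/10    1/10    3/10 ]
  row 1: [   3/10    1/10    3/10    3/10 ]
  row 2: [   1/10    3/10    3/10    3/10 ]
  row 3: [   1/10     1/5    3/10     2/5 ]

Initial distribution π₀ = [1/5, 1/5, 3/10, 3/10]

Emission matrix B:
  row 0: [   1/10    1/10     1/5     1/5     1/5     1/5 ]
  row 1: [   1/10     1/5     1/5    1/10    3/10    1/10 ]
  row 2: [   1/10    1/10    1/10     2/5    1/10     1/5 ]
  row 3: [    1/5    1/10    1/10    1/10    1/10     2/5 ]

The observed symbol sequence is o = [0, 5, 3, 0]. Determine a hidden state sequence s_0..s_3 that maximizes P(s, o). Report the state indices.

t=0: δ = [2.000e-02, 2.000e-02, 3.000e-02, 6.000e-02]  (obs o_0=0)
t=1: δ = [1.200e-03, 1.200e-03, 3.600e-03, 9.600e-03]  ψ = [0, 3, 3, 3]  (obs o_1=5)
t=2: δ = [1.920e-04, 1.920e-04, 1.152e-03, 3.840e-04]  ψ = [3, 3, 3, 3]  (obs o_2=3)
t=3: δ = [1.152e-05, 3.456e-05, 3.456e-05, 6.912e-05]  ψ = [2, 2, 2, 2]  (obs o_3=0)
backtrack: best end state = 3; path = [3, 3, 2, 3]

path = [3, 3, 2, 3]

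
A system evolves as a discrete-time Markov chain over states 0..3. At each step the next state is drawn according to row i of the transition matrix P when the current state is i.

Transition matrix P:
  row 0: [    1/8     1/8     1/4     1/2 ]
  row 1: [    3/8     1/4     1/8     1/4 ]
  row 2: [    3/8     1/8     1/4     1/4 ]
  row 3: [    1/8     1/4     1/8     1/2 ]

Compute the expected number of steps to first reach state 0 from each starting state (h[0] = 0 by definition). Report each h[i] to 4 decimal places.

h = [0.0000, 3.4286, 3.4286, 4.5714]

First-step conditioning: h[0] = 0; for i ≠ 0, h[i] = 1 + Σ_k P[i][k]·h[k].
  h[1] = 1 + 1/4·h[1] + 1/8·h[2] + 1/4·h[3]
  h[2] = 1 + 1/8·h[1] + 1/4·h[2] + 1/4·h[3]
  h[3] = 1 + 1/4·h[1] + 1/8·h[2] + 1/2·h[3]
Solving the 3×3 linear system over states ≠ 0 gives exactly h = [0, 24/7, 24/7, 32/7] (h[0] = 0 is the target).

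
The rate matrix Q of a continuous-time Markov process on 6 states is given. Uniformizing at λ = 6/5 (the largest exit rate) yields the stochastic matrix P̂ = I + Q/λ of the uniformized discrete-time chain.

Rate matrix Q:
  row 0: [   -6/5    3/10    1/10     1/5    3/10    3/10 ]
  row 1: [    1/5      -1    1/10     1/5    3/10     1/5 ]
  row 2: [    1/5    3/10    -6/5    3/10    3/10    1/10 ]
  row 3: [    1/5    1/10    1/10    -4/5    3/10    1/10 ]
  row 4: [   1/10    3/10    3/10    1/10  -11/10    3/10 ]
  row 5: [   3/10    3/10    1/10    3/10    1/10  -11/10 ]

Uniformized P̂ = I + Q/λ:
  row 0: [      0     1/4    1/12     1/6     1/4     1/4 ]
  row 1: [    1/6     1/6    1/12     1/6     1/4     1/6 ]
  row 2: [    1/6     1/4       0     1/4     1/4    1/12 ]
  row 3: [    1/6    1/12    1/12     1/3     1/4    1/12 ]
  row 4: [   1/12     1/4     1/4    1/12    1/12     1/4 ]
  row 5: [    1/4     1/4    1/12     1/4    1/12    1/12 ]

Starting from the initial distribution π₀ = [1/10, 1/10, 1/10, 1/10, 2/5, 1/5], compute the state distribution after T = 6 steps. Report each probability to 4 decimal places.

t=0: π = [0.1000, 0.1000, 0.1000, 0.1000, 0.4000, 0.2000]
t=1: π = [0.1333, 0.2250, 0.1417, 0.1750, 0.1500, 0.1750]
t=2: π = [0.1465, 0.2021, 0.0965, 0.2097, 0.1958, 0.1493]
t=3: π = [0.1384, 0.1982, 0.1079, 0.2058, 0.1925, 0.1572]
t=4: π = [0.1407, 0.1992, 0.1064, 0.2070, 0.1917, 0.1550]
t=5: π = [0.1402, 0.1989, 0.1064, 0.2070, 0.1922, 0.1553]
t=6: π = [0.1402, 0.1989, 0.1065, 0.2070, 0.1921, 0.1553]

π = [0.1402, 0.1989, 0.1065, 0.2070, 0.1921, 0.1553]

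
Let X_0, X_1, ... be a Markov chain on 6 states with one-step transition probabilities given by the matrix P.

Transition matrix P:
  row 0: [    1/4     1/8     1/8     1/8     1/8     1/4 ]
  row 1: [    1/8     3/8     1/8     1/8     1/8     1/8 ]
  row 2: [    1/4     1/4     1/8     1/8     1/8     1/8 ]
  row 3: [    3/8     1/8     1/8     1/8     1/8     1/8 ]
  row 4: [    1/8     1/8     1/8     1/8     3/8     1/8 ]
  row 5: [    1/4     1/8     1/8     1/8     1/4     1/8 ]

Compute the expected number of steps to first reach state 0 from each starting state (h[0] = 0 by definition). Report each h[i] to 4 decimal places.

First-step conditioning: h[0] = 0; for i ≠ 0, h[i] = 1 + Σ_k P[i][k]·h[k].
  h[1] = 1 + 3/8·h[1] + 1/8·h[2] + 1/8·h[3] + 1/8·h[4] + 1/8·h[5]
  h[2] = 1 + 1/4·h[1] + 1/8·h[2] + 1/8·h[3] + 1/8·h[4] + 1/8·h[5]
  h[3] = 1 + 1/8·h[1] + 1/8·h[2] + 1/8·h[3] + 1/8·h[4] + 1/8·h[5]
  h[4] = 1 + 1/8·h[1] + 1/8·h[2] + 1/8·h[3] + 3/8·h[4] + 1/8·h[5]
  h[5] = 1 + 1/8·h[1] + 1/8·h[2] + 1/8·h[3] + 1/4·h[4] + 1/8·h[5]
Solving the 5×5 linear system over states ≠ 0 gives exactly h = [0, 16/3, 14/3, 4, 16/3, 14/3] (h[0] = 0 is the target).

h = [0.0000, 5.3333, 4.6667, 4.0000, 5.3333, 4.6667]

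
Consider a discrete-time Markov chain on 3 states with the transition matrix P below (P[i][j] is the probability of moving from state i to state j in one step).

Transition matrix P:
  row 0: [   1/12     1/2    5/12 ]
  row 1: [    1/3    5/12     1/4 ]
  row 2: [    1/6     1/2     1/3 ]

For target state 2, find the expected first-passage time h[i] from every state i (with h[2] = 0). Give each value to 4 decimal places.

h = [2.9434, 3.3962, 0.0000]

First-step conditioning: h[2] = 0; for i ≠ 2, h[i] = 1 + Σ_k P[i][k]·h[k].
  h[0] = 1 + 1/12·h[0] + 1/2·h[1]
  h[1] = 1 + 1/3·h[0] + 5/12·h[1]
Solving the 2×2 linear system over states ≠ 2 gives exactly h = [156/53, 180/53, 0] (h[2] = 0 is the target).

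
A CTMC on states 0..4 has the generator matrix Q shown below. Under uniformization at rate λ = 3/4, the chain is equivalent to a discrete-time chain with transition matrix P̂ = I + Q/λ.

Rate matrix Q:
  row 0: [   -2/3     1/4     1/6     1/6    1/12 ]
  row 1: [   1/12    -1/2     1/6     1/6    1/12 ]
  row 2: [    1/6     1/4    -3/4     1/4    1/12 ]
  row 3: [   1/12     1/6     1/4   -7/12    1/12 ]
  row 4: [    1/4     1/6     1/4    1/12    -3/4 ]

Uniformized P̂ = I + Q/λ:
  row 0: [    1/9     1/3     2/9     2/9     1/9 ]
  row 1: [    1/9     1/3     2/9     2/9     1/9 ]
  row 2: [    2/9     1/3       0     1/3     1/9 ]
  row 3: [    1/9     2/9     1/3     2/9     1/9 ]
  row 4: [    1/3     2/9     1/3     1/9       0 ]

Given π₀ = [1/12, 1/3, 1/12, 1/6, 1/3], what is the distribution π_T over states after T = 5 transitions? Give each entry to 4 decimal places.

π = [0.1568, 0.2961, 0.2126, 0.2345, 0.1000]

t=0: π = [0.0833, 0.3333, 0.0833, 0.1667, 0.3333]
t=1: π = [0.1944, 0.2778, 0.2593, 0.1944, 0.0741]
t=2: π = [0.1564, 0.3035, 0.1944, 0.2428, 0.1029]
t=3: π = [0.1556, 0.2949, 0.2174, 0.2324, 0.0997]
t=4: π = [0.1574, 0.2964, 0.2108, 0.2353, 0.1000]
t=5: π = [0.1568, 0.2961, 0.2126, 0.2345, 0.1000]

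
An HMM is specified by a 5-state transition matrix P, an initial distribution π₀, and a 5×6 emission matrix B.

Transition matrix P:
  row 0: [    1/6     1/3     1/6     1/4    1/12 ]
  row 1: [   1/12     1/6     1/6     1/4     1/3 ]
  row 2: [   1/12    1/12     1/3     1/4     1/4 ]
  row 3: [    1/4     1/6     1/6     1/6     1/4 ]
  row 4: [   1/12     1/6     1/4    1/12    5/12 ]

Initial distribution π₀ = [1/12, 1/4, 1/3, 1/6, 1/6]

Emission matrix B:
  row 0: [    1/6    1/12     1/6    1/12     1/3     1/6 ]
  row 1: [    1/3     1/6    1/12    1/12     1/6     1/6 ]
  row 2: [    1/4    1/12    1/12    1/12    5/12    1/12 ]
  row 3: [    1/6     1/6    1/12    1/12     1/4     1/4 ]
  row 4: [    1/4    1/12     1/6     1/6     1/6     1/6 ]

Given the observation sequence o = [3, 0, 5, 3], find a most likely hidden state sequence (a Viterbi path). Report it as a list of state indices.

path = [4, 4, 4, 4]

t=0: δ = [6.944e-03, 2.083e-02, 2.778e-02, 1.389e-02, 2.778e-02]  (obs o_0=3)
t=1: δ = [5.787e-04, 1.543e-03, 2.315e-03, 1.157e-03, 2.894e-03]  ψ = [3, 4, 2, 2, 4]  (obs o_1=0)
t=2: δ = [4.823e-05, 8.038e-05, 6.430e-05, 1.447e-04, 2.009e-04]  ψ = [3, 4, 2, 2, 4]  (obs o_2=5)
t=3: δ = [3.014e-06, 2.791e-06, 4.186e-06, 2.009e-06, 1.395e-05]  ψ = [3, 4, 4, 3, 4]  (obs o_3=3)
backtrack: best end state = 4; path = [4, 4, 4, 4]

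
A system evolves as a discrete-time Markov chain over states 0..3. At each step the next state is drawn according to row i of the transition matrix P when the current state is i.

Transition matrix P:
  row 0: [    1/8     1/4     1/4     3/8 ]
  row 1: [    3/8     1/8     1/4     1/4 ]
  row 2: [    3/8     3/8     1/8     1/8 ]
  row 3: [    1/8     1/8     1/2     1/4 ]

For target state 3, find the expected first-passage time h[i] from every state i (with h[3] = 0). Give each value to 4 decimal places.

h = [3.4652, 3.8503, 4.2781, 0.0000]

First-step conditioning: h[3] = 0; for i ≠ 3, h[i] = 1 + Σ_k P[i][k]·h[k].
  h[0] = 1 + 1/8·h[0] + 1/4·h[1] + 1/4·h[2]
  h[1] = 1 + 3/8·h[0] + 1/8·h[1] + 1/4·h[2]
  h[2] = 1 + 3/8·h[0] + 3/8·h[1] + 1/8·h[2]
Solving the 3×3 linear system over states ≠ 3 gives exactly h = [648/187, 720/187, 800/187, 0] (h[3] = 0 is the target).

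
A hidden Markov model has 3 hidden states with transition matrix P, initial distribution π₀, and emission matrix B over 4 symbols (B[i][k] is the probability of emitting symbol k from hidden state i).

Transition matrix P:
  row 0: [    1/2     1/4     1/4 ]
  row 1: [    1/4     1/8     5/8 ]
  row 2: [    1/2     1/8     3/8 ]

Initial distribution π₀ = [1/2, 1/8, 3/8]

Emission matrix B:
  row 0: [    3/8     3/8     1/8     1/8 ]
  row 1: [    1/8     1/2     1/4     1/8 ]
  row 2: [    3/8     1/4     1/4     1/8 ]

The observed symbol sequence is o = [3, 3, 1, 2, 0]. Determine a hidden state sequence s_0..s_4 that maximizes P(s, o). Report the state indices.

t=0: δ = [6.250e-02, 1.562e-02, 4.688e-02]  (obs o_0=3)
t=1: δ = [3.906e-03, 1.953e-03, 2.197e-03]  ψ = [0, 0, 2]  (obs o_1=3)
t=2: δ = [7.324e-04, 4.883e-04, 3.052e-04]  ψ = [0, 0, 1]  (obs o_2=1)
t=3: δ = [4.578e-05, 4.578e-05, 7.629e-05]  ψ = [0, 0, 1]  (obs o_3=2)
t=4: δ = [1.431e-05, 1.431e-06, 1.073e-05]  ψ = [2, 0, 1]  (obs o_4=0)
backtrack: best end state = 0; path = [0, 0, 1, 2, 0]

path = [0, 0, 1, 2, 0]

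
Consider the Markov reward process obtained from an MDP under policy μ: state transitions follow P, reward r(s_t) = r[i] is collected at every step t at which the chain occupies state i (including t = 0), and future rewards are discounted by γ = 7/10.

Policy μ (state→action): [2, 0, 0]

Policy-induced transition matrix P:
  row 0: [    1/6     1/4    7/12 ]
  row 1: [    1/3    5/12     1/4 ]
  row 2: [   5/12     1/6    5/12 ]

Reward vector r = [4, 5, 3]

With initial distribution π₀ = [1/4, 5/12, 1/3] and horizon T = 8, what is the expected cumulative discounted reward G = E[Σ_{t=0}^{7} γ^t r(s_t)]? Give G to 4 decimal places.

G = 12.3447

t=0: π = [0.2500, 0.4167, 0.3333], E[r] = 4.0833, γ^t·E[r] = 4.083333, running G = 4.083333
t=1: π = [0.3194, 0.2917, 0.3889], E[r] = 3.9028, γ^t·E[r] = 2.731944, running G = 6.815278
t=2: π = [0.3125, 0.2662, 0.4213], E[r] = 3.8449, γ^t·E[r] = 1.884005, running G = 8.699282
t=3: π = [0.3164, 0.2593, 0.4244], E[r] = 3.8349, γ^t·E[r] = 1.315363, running G = 10.014645
t=4: π = [0.3160, 0.2578, 0.4262], E[r] = 3.8317, γ^t·E[r] = 0.919982, running G = 10.934627
t=5: π = [0.3162, 0.2575, 0.4264], E[r] = 3.8311, γ^t·E[r] = 0.643894, running G = 11.578521
t=6: π = [0.3162, 0.2574, 0.4265], E[r] = 3.8309, γ^t·E[r] = 0.450705, running G = 12.029225
t=7: π = [0.3162, 0.2574, 0.4265], E[r] = 3.8309, γ^t·E[r] = 0.315491, running G = 12.344716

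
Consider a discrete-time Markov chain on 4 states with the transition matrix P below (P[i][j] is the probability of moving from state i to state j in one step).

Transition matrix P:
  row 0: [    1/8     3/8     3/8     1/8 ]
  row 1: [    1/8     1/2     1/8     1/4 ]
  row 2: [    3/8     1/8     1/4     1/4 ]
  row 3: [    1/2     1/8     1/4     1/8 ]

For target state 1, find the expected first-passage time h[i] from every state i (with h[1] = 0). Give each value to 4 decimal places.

First-step conditioning: h[1] = 0; for i ≠ 1, h[i] = 1 + Σ_k P[i][k]·h[k].
  h[0] = 1 + 1/8·h[0] + 3/8·h[2] + 1/8·h[3]
  h[2] = 1 + 3/8·h[0] + 1/4·h[2] + 1/4·h[3]
  h[3] = 1 + 1/2·h[0] + 1/4·h[2] + 1/8·h[3]
Solving the 3×3 linear system over states ≠ 1 gives exactly h = [584/149, 0, 728/149, 712/149] (h[1] = 0 is the target).

h = [3.9195, 0.0000, 4.8859, 4.7785]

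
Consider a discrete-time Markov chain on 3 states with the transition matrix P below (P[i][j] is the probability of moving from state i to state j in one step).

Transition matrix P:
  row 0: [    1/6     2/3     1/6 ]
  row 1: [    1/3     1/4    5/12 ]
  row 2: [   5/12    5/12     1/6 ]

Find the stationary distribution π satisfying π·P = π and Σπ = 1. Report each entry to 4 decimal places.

Balance equations π_j = Σ_i π_i·P[i][j]:
  π_0 = 1/6·π_0 + 1/3·π_1 + 5/12·π_2
  π_1 = 2/3·π_0 + 1/4·π_1 + 5/12·π_2
  normalize: π_0 + π_1 + π_2 = 1
Solving the linear system gives exactly π = [65/213, 30/71, 58/213].

π = [0.3052, 0.4225, 0.2723]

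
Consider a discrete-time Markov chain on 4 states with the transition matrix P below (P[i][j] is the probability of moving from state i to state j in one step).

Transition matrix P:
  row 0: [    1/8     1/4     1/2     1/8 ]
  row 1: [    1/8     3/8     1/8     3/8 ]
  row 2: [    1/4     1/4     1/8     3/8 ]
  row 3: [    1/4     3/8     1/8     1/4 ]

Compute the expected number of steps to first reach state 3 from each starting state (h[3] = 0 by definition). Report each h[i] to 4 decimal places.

h = [3.7333, 2.9576, 3.0545, 0.0000]

First-step conditioning: h[3] = 0; for i ≠ 3, h[i] = 1 + Σ_k P[i][k]·h[k].
  h[0] = 1 + 1/8·h[0] + 1/4·h[1] + 1/2·h[2]
  h[1] = 1 + 1/8·h[0] + 3/8·h[1] + 1/8·h[2]
  h[2] = 1 + 1/4·h[0] + 1/4·h[1] + 1/8·h[2]
Solving the 3×3 linear system over states ≠ 3 gives exactly h = [56/15, 488/165, 168/55, 0] (h[3] = 0 is the target).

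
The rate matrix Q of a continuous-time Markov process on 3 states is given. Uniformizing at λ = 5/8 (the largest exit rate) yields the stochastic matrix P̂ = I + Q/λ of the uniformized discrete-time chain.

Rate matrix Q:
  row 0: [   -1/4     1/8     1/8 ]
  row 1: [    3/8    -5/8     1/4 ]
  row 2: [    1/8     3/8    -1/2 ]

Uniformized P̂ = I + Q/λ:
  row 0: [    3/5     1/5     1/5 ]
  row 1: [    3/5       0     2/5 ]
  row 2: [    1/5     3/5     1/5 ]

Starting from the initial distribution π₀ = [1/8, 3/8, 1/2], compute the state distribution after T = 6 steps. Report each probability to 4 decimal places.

π = [0.5001, 0.2497, 0.2502]

t=0: π = [0.1250, 0.3750, 0.5000]
t=1: π = [0.4000, 0.3250, 0.2750]
t=2: π = [0.4900, 0.2450, 0.2650]
t=3: π = [0.4940, 0.2570, 0.2490]
t=4: π = [0.5004, 0.2482, 0.2514]
t=5: π = [0.4994, 0.2509, 0.2496]
t=6: π = [0.5001, 0.2497, 0.2502]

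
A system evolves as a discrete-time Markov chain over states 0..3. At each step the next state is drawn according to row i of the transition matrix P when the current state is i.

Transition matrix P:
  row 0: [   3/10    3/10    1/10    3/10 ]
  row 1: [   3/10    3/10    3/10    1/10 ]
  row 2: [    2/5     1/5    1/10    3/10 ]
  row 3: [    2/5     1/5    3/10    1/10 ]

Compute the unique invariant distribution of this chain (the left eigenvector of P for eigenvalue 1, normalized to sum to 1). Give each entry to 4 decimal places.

π = [0.3400, 0.2600, 0.1933, 0.2067]

Balance equations π_j = Σ_i π_i·P[i][j]:
  π_0 = 3/10·π_0 + 3/10·π_1 + 2/5·π_2 + 2/5·π_3
  π_1 = 3/10·π_0 + 3/10·π_1 + 1/5·π_2 + 1/5·π_3
  π_2 = 1/10·π_0 + 3/10·π_1 + 1/10·π_2 + 3/10·π_3
  normalize: π_0 + π_1 + π_2 + π_3 = 1
Solving the linear system gives exactly π = [17/50, 13/50, 29/150, 31/150].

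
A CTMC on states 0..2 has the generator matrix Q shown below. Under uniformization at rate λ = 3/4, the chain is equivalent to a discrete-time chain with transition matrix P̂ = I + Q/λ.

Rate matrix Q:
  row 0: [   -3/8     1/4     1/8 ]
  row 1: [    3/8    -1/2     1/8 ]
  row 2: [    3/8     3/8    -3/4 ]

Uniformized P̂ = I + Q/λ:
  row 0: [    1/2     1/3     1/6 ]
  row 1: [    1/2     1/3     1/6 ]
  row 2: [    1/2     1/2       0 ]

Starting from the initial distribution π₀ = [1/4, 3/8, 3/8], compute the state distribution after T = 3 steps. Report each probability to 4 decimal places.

t=0: π = [0.2500, 0.3750, 0.3750]
t=1: π = [0.5000, 0.3958, 0.1042]
t=2: π = [0.5000, 0.3507, 0.1493]
t=3: π = [0.5000, 0.3582, 0.1418]

π = [0.5000, 0.3582, 0.1418]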